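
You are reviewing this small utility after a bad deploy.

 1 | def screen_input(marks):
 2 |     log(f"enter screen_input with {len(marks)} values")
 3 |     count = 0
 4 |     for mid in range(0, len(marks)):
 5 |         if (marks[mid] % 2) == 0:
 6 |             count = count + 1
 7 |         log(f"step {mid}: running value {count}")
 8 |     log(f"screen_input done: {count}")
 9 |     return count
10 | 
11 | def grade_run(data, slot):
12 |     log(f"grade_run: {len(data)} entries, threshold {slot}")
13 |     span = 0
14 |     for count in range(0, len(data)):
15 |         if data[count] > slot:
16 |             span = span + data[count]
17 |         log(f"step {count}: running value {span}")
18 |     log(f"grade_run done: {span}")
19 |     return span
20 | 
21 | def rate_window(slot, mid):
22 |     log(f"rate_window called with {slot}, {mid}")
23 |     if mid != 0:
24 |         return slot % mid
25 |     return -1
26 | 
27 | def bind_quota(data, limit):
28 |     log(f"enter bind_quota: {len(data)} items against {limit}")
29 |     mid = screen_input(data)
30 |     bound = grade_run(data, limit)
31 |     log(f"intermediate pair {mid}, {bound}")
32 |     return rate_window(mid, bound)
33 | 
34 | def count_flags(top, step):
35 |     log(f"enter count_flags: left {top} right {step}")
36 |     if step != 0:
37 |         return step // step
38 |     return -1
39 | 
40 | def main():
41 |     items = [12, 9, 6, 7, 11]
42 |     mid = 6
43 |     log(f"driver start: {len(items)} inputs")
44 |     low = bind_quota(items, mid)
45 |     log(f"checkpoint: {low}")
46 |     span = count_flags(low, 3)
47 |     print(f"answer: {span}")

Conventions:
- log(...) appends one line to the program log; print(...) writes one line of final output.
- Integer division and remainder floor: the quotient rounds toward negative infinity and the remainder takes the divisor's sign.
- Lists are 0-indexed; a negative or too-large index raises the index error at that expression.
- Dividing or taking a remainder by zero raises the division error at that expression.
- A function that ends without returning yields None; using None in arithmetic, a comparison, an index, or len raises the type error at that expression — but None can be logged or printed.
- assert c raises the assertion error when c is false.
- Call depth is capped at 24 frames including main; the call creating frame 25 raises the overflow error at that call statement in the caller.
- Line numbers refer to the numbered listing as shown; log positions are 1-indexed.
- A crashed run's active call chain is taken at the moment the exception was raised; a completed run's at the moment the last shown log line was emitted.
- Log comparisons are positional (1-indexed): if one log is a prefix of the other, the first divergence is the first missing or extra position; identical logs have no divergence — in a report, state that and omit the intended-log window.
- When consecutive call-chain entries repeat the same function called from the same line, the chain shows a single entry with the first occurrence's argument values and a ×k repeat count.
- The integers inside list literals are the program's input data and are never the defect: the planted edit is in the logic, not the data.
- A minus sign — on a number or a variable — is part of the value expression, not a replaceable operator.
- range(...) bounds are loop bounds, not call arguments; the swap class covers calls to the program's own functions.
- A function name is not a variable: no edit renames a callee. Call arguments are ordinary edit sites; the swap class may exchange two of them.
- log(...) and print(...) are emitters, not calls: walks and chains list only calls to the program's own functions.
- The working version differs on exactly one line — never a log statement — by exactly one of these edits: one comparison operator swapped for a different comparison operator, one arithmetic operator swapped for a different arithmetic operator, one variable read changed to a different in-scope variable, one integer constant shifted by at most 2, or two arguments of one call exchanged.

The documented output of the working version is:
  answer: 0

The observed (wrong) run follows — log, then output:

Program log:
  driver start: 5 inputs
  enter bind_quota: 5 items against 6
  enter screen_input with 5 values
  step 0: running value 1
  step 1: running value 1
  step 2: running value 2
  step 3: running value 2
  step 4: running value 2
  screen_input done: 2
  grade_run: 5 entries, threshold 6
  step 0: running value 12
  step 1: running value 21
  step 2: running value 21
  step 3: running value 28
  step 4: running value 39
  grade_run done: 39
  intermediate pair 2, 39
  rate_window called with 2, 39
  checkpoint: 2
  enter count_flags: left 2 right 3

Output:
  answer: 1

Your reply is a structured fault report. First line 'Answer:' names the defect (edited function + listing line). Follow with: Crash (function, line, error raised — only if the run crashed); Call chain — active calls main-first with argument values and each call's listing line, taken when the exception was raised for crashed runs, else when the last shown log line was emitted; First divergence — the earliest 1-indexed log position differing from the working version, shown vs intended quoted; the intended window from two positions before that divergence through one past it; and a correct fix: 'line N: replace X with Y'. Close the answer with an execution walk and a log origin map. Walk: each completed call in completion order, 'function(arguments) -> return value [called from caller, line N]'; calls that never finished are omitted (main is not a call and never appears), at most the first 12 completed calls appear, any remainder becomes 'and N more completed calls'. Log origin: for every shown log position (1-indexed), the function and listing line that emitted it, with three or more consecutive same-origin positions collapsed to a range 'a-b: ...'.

Answer: the defect is in count_flags at line 37.
The tell: The logs agree in full; only the final output differs.
Call chain: main -> count_flags(2, 3) (called at line 46).
First divergence: there is none — every log position agrees.
Execution walk:
  screen_input([12, 9, 6, 7, 11]) -> 2  [called from bind_quota, line 29]
  grade_run([12, 9, 6, 7, 11], 6) -> 39  [called from bind_quota, line 30]
  rate_window(2, 39) -> 2  [called from bind_quota, line 32]
  bind_quota([12, 9, 6, 7, 11], 6) -> 2  [called from main, line 44]
  count_flags(2, 3) -> 1  [called from main, line 46]
Log origin:
  1 — main, line 43
  2 — bind_quota, line 28
  3 — screen_input, line 2
  4-8 — screen_input, line 7
  9 — screen_input, line 8
  10 — grade_run, line 12
  11-15 — grade_run, line 17
  16 — grade_run, line 18
  17 — bind_quota, line 31
  18 — rate_window, line 22
  19 — main, line 45
  20 — count_flags, line 35
A correct fix: line 37: replace `step // step` with `top // step`.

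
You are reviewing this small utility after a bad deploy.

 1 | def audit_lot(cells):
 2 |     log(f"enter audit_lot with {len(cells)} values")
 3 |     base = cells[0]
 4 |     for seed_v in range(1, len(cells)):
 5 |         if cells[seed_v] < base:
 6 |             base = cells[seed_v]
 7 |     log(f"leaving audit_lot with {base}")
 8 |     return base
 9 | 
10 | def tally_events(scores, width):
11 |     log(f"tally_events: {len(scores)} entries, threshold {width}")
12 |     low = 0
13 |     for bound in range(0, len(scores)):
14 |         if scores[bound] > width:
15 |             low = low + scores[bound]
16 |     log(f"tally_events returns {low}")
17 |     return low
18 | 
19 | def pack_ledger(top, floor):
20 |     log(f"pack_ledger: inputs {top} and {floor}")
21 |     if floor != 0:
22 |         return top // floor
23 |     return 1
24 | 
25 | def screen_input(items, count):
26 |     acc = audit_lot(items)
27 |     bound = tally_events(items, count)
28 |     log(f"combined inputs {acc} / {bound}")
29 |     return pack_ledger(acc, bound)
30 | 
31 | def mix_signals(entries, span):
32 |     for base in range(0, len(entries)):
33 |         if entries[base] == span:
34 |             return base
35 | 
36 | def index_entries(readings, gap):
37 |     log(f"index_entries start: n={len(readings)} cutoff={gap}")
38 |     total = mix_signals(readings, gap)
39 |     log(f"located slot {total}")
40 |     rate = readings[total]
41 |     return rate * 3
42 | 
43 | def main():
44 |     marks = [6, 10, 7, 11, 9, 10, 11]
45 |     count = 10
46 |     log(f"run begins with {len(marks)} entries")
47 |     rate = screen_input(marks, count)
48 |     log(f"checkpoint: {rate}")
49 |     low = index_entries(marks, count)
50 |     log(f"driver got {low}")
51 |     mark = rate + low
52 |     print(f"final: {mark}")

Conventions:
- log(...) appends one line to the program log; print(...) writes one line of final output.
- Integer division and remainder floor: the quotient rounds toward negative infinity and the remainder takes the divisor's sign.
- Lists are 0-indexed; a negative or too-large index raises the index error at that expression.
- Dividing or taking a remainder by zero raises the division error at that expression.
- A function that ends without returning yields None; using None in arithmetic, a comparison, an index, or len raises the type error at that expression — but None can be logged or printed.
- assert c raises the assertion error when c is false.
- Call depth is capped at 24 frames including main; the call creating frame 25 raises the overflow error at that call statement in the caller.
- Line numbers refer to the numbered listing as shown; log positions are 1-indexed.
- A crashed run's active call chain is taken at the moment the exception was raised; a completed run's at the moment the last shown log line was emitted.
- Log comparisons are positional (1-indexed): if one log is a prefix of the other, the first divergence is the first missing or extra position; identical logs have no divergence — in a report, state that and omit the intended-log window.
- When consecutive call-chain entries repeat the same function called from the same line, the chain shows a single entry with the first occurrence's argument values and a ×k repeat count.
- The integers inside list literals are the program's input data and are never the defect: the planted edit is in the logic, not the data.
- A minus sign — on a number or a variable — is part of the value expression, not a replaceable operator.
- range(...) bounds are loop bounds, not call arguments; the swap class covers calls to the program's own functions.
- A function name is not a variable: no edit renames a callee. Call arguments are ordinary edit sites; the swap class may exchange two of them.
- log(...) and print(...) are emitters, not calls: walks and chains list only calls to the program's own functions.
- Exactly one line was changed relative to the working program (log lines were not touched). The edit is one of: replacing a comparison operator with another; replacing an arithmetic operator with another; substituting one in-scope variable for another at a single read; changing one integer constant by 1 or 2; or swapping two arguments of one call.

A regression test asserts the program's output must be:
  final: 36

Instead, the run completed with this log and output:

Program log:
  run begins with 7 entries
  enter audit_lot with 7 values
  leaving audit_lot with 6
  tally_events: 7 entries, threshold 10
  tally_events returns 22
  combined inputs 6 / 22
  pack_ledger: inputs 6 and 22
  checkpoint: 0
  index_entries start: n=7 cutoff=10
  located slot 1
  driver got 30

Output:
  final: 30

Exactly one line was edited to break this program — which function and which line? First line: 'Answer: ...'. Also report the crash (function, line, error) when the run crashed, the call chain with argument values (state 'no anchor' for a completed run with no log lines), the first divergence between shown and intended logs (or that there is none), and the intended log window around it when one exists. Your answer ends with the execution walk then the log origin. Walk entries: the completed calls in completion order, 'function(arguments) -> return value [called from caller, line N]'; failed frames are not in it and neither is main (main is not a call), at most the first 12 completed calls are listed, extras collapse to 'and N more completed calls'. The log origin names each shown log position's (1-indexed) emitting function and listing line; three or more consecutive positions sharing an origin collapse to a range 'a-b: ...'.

Answer: the defect is in pack_ledger at line 22.
The tell: The log first diverges at position 8: the faulty run prints 'checkpoint: 0' where the working version prints 'checkpoint: 6'.
Call chain: main.
First divergence: position 8; shown 'checkpoint: 0' vs intended 'checkpoint: 6'.
Intended log window:
  6: combined inputs 6 / 22
  7: pack_ledger: inputs 6 and 22
  8: checkpoint: 6
  9: index_entries start: n=7 cutoff=10
Execution walk:
  audit_lot([6, 10, 7, 11, 9, 10, 11]) -> 6  [called from screen_input, line 26]
  tally_events([6, 10, 7, 11, 9, 10, 11], 10) -> 22  [called from screen_input, line 27]
  pack_ledger(6, 22) -> 0  [called from screen_input, line 29]
  screen_input([6, 10, 7, 11, 9, 10, 11], 10) -> 0  [called from main, line 47]
  mix_signals([6, 10, 7, 11, 9, 10, 11], 10) -> 1  [called from index_entries, line 38]
  index_entries([6, 10, 7, 11, 9, 10, 11], 10) -> 30  [called from main, line 49]
Log origins:
  1: logged in main at line 46
  2: logged in audit_lot at line 2
  3: logged in audit_lot at line 7
  4: logged in tally_events at line 11
  5: logged in tally_events at line 16
  6: logged in screen_input at line 28
  7: logged in pack_ledger at line 20
  8: logged in main at line 48
  9: logged in index_entries at line 37
  10: logged in index_entries at line 39
  11: logged in main at line 50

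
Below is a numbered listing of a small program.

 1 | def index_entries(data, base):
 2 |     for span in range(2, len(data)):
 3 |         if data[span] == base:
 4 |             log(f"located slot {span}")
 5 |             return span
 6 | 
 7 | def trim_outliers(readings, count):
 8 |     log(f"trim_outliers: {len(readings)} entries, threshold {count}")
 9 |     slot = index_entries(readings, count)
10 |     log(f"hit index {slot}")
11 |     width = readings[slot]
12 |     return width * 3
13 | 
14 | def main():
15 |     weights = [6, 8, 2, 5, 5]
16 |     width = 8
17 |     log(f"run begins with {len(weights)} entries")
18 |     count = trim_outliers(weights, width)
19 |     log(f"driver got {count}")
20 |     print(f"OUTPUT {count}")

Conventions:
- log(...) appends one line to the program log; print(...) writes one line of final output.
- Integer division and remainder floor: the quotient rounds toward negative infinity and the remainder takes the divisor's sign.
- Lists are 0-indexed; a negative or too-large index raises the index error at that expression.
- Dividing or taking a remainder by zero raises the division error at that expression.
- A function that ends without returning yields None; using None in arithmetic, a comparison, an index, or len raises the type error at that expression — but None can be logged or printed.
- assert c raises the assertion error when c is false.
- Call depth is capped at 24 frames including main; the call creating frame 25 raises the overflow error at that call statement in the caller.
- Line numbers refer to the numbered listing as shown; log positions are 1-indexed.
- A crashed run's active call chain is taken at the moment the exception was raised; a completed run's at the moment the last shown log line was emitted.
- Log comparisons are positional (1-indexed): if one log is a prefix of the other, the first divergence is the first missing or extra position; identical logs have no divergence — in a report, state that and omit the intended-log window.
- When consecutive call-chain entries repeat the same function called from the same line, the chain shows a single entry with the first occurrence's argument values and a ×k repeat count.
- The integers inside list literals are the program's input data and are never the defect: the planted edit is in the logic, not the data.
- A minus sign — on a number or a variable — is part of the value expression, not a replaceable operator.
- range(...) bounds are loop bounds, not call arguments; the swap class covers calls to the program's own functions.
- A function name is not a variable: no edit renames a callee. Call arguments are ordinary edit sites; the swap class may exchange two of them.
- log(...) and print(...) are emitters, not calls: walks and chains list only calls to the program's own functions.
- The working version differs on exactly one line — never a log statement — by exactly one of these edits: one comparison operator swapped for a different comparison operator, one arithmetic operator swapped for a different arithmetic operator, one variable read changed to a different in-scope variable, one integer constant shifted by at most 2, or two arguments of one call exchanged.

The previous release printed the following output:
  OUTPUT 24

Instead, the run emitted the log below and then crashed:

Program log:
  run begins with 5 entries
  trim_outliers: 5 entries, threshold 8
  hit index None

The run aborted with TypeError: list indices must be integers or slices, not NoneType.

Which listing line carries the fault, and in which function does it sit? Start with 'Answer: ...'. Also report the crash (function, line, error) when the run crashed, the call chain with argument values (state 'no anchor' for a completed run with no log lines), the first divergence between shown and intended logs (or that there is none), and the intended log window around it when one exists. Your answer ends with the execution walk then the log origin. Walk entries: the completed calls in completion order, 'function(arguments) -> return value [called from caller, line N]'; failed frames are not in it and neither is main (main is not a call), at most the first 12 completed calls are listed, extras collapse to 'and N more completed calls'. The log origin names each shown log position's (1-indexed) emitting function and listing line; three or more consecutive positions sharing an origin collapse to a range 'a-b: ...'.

Answer: the defect is in index_entries at line 2.
The tell: Position 3 is the first bad log line: 'hit index None' should read 'located slot 1'.
Crash: trim_outliers, line 11, TypeError.
Call chain: main -> trim_outliers([6, 8, 2, 5, 5], 8) (called at line 18).
First divergence: at position 3 the run shows 'hit index None' where the working version logs 'located slot 1'.
Intended log window:
  1: run begins with 5 entries
  2: trim_outliers: 5 entries, threshold 8
  3: located slot 1
  4: hit index 1
Execution walk:
  index_entries([6, 8, 2, 5, 5], 8) -> None  [called from trim_outliers, line 9]
Log origins:
  1 — main, line 17
  2 — trim_outliers, line 8
  3 — trim_outliers, line 10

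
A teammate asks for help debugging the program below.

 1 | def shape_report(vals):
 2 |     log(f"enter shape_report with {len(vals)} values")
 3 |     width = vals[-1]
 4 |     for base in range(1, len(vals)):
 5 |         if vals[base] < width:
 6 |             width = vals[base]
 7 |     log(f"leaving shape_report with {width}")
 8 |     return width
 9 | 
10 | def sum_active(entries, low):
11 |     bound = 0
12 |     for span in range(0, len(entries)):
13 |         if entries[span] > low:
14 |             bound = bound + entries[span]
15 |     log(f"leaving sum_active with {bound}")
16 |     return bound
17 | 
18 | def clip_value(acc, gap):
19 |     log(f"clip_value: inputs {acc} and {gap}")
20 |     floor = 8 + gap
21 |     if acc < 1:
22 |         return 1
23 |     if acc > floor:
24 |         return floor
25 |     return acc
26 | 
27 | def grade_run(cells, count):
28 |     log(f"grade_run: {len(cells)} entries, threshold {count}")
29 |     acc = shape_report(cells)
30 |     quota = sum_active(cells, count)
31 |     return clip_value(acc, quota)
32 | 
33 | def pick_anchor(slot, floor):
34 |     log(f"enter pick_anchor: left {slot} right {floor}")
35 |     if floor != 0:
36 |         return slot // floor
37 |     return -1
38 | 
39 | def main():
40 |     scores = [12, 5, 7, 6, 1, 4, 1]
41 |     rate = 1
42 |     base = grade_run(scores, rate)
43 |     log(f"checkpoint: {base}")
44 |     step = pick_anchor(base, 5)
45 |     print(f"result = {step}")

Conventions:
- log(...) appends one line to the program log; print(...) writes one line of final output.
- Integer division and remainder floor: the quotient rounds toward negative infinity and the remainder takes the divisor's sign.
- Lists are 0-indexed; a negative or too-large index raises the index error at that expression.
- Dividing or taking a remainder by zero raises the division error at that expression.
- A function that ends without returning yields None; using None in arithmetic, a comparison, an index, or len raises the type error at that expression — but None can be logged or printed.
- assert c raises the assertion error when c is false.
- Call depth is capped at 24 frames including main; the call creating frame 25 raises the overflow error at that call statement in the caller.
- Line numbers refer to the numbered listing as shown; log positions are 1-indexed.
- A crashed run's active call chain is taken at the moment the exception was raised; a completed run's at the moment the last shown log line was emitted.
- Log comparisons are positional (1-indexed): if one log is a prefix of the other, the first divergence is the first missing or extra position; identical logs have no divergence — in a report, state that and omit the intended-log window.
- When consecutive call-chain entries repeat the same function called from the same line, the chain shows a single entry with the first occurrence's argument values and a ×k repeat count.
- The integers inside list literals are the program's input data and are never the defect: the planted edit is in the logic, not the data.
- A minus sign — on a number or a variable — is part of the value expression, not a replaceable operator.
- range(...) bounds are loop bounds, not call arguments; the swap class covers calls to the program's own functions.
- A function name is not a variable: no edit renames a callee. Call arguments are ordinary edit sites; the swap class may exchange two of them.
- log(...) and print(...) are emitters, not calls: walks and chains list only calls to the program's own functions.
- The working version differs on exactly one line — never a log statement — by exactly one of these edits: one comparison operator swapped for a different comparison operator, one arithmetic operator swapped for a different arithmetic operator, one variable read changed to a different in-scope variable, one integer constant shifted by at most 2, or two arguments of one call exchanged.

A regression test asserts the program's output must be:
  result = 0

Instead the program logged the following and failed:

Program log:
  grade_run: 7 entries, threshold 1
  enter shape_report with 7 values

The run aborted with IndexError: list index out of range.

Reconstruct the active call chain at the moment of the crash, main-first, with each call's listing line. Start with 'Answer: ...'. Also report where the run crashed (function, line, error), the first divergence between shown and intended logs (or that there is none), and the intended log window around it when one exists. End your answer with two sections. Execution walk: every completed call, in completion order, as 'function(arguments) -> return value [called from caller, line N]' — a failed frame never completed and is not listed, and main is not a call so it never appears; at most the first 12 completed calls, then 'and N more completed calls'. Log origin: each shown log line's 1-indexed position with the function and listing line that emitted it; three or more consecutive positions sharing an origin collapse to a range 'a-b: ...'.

Answer: main -> grade_run (called at line 42) -> shape_report (called at line 29).
Key fact: A complete run would log 'leaving shape_report with 1' next, but this one stopped at 2 lines.
Crash: shape_report, line 3, IndexError.
First divergence: position 3; the shown log stops at 2 lines while the working version next logs 'leaving shape_report with 1'.
Intended log window:
  1: grade_run: 7 entries, threshold 1
  2: enter shape_report with 7 values
  3: leaving shape_report with 1
  4: leaving sum_active with 34
Execution walk:
  (no call completed)
Origin of each log line:
  1 — grade_run, line 28
  2 — shape_report, line 2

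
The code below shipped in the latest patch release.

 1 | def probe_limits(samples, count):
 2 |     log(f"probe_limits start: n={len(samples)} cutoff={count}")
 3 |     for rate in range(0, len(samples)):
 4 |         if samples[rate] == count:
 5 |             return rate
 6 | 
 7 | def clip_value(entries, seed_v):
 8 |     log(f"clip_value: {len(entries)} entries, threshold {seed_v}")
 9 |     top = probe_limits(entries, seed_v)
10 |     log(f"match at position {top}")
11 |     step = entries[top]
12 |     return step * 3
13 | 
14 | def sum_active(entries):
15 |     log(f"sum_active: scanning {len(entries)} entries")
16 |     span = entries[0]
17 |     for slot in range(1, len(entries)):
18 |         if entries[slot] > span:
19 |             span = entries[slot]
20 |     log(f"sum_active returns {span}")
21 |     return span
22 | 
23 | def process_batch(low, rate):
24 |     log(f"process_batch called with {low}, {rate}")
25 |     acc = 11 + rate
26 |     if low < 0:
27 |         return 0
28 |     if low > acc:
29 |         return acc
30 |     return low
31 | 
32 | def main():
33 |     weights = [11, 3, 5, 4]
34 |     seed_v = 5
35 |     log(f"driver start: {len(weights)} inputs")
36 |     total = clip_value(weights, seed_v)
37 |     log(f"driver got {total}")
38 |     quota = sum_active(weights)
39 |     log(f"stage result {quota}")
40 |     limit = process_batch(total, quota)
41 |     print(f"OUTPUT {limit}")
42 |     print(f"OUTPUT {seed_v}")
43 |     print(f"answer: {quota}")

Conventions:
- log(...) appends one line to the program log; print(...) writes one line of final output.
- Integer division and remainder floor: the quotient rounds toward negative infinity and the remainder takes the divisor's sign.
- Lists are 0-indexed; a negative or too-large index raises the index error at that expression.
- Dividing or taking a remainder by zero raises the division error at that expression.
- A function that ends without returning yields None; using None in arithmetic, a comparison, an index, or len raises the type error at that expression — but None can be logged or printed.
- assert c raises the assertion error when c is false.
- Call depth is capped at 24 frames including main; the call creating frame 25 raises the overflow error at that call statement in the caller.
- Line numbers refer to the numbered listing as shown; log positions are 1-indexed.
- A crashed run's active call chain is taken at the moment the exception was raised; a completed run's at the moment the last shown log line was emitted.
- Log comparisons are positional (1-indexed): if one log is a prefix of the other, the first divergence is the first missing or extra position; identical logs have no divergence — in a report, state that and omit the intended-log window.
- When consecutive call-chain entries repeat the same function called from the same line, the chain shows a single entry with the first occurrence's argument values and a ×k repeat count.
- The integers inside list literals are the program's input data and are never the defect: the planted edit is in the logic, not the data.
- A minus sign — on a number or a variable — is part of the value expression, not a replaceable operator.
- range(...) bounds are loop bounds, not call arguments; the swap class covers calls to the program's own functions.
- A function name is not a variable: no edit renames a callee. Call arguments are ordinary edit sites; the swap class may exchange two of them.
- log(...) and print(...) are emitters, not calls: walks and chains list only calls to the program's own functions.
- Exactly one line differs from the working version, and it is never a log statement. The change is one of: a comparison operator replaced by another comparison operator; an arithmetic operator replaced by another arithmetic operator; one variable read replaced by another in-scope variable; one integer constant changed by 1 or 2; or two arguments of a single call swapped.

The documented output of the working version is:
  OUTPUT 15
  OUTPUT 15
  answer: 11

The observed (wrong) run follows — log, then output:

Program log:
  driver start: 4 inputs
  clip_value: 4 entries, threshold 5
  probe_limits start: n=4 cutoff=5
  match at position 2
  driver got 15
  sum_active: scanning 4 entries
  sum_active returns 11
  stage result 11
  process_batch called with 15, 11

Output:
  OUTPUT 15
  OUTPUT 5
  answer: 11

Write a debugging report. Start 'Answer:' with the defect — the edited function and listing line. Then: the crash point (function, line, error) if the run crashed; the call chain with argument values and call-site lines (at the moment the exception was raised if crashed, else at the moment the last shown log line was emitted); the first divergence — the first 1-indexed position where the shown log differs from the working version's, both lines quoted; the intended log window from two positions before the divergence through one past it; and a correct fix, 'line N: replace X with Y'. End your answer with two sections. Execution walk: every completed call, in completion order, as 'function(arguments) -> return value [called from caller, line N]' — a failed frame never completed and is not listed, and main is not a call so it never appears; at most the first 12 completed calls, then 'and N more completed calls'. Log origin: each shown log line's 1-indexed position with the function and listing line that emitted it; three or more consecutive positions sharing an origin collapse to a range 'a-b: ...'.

Answer: the defect is in main at line 42.
Core observation: No log line changed; the fault shows up purely in the output.
Call chain: main -> process_batch(15, 11) (called at line 40).
First divergence: none (the log streams are identical).
Execution walk:
  probe_limits([11, 3, 5, 4], 5) -> 2  [called from clip_value, line 9]
  clip_value([11, 3, 5, 4], 5) -> 15  [called from main, line 36]
  sum_active([11, 3, 5, 4]) -> 11  [called from main, line 38]
  process_batch(15, 11) -> 15  [called from main, line 40]
Origin of each log line:
  1: from main, line 35
  2: from clip_value, line 8
  3: from probe_limits, line 2
  4: from clip_value, line 10
  5: from main, line 37
  6: from sum_active, line 15
  7: from sum_active, line 20
  8: from main, line 39
  9: from process_batch, line 24
A correct fix: line 42: replace `seed_v` with `total`.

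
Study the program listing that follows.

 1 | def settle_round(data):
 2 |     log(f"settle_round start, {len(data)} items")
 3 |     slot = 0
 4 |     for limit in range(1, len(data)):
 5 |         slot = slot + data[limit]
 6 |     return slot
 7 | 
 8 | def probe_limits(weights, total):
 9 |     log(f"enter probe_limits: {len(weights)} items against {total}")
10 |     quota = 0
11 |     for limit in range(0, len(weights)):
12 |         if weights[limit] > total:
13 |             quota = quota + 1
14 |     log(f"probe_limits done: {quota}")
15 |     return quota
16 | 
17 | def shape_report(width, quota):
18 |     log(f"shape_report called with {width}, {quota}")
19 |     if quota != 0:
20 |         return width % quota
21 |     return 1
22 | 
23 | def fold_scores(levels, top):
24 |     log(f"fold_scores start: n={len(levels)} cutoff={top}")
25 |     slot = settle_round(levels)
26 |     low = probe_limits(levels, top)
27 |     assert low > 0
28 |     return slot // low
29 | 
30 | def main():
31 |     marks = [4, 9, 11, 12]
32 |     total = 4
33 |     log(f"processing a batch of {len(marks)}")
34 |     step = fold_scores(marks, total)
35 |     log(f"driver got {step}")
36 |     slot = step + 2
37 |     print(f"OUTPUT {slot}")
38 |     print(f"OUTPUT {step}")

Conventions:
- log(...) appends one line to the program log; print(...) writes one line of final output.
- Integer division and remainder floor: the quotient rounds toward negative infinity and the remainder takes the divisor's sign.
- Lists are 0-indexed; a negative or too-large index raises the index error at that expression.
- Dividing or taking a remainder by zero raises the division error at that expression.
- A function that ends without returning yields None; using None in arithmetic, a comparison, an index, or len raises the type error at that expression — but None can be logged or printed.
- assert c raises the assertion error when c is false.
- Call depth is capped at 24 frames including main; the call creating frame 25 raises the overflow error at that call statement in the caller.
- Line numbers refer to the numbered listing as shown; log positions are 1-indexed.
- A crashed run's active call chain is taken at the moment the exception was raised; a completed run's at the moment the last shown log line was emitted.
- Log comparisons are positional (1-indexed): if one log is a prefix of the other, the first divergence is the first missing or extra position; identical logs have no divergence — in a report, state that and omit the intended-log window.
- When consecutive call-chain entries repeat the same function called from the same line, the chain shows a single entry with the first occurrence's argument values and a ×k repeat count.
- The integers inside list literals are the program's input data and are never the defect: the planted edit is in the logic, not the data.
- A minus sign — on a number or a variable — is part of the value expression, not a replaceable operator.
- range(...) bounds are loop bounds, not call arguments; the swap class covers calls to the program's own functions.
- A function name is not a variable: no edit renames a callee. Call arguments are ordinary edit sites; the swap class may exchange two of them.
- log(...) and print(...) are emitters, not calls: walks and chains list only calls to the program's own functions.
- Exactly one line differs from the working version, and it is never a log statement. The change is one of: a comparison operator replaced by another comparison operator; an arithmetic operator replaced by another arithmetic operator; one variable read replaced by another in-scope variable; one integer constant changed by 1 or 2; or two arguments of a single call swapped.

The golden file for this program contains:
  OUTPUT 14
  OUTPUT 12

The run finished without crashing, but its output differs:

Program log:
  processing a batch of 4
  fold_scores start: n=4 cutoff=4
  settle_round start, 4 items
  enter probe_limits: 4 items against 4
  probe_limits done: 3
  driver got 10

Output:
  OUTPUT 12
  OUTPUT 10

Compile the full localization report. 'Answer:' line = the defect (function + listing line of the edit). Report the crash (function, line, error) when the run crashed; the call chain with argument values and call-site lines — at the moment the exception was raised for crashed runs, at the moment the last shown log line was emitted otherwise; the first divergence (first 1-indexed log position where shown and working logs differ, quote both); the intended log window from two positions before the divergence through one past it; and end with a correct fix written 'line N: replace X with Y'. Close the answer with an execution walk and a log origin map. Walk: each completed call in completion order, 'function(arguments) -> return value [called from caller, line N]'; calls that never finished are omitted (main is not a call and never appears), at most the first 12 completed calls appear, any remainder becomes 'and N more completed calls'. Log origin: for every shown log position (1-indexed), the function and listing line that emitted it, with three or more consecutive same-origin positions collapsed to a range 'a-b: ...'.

Answer: the defect is in settle_round at line 4.
Core observation: The log first diverges at position 6: the faulty run prints 'driver got 10' where the working version prints 'driver got 12'.
Call chain: main.
First divergence: at position 6 the run shows 'driver got 10' where the working version logs 'driver got 12'.
Intended log window:
  4: enter probe_limits: 4 items against 4
  5: probe_limits done: 3
  6: driver got 12
Execution walk:
  settle_round([4, 9, 11, 12]) -> 32  [called from fold_scores, line 25]
  probe_limits([4, 9, 11, 12], 4) -> 3  [called from fold_scores, line 26]
  fold_scores([4, 9, 11, 12], 4) -> 10  [called from main, line 34]
Log origins:
  1: emitted by main (line 33)
  2: emitted by fold_scores (line 24)
  3: emitted by settle_round (line 2)
  4: emitted by probe_limits (line 9)
  5: emitted by probe_limits (line 14)
  6: emitted by main (line 35)
A correct fix: line 4: replace `1` with `0`.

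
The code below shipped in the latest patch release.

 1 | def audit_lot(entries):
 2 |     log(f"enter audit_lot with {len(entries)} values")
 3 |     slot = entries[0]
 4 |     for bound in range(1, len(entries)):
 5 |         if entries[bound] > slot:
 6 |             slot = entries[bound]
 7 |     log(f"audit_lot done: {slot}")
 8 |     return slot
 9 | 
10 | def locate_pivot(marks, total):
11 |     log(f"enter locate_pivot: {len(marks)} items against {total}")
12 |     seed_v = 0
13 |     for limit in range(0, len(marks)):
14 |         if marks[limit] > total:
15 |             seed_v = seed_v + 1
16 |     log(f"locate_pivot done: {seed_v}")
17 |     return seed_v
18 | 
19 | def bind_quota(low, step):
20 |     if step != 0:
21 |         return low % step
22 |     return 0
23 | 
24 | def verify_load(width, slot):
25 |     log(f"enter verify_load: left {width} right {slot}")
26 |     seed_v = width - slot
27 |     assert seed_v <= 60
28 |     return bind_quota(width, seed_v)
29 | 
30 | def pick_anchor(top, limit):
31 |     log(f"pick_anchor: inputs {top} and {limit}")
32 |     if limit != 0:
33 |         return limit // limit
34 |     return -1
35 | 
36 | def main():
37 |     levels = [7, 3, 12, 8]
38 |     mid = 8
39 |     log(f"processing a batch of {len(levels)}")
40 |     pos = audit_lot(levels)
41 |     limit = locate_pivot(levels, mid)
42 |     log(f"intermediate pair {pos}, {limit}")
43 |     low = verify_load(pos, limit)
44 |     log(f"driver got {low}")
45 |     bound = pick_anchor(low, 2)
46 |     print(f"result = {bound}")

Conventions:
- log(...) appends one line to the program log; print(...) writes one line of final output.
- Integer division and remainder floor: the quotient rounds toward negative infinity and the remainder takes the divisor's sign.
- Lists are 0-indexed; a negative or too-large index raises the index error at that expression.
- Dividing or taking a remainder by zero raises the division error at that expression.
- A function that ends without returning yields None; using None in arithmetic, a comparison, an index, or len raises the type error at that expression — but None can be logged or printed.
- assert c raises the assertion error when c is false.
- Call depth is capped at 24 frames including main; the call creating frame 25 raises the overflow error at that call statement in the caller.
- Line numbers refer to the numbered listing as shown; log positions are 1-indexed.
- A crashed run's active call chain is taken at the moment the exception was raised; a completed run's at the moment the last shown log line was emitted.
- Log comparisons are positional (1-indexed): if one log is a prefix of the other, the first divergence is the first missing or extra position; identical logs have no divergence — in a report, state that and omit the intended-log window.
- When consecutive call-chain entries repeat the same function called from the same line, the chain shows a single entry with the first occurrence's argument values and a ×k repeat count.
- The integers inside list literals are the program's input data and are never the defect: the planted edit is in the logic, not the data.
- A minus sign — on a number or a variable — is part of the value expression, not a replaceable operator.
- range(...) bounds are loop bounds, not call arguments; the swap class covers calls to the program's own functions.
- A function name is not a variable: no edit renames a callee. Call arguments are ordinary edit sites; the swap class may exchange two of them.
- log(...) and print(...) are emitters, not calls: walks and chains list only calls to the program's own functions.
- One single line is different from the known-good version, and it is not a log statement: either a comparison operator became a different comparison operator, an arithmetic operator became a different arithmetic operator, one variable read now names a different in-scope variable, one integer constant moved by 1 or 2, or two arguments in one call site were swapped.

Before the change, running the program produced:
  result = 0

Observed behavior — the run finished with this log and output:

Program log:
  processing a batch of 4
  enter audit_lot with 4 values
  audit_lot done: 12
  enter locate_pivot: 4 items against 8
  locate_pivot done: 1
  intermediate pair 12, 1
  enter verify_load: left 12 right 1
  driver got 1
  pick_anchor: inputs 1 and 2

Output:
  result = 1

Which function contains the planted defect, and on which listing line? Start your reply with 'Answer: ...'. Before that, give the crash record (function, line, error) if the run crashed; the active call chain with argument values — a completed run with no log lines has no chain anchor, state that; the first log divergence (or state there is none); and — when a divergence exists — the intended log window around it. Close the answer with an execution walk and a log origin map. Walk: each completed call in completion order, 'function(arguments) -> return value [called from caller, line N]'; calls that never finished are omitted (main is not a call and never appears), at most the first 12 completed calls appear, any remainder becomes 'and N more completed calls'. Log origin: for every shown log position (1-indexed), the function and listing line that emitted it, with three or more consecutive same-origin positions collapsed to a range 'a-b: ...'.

Answer: the defect is in pick_anchor at line 33.
Core observation: No log line changed; the fault shows up purely in the output.
Call chain: main -> pick_anchor(1, 2) (called at line 45).
First divergence: none; the two logs match at every position.
Execution walk:
  audit_lot([7, 3, 12, 8]) -> 12  [called from main, line 40]
  locate_pivot([7, 3, 12, 8], 8) -> 1  [called from main, line 41]
  bind_quota(12, 11) -> 1  [called from verify_load, line 28]
  verify_load(12, 1) -> 1  [called from main, line 43]
  pick_anchor(1, 2) -> 1  [called from main, line 45]
Log origin:
  1: from main, line 39
  2: from audit_lot, line 2
  3: from audit_lot, line 7
  4: from locate_pivot, line 11
  5: from locate_pivot, line 16
  6: from main, line 42
  7: from verify_load, line 25
  8: from main, line 44
  9: from pick_anchor, line 31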